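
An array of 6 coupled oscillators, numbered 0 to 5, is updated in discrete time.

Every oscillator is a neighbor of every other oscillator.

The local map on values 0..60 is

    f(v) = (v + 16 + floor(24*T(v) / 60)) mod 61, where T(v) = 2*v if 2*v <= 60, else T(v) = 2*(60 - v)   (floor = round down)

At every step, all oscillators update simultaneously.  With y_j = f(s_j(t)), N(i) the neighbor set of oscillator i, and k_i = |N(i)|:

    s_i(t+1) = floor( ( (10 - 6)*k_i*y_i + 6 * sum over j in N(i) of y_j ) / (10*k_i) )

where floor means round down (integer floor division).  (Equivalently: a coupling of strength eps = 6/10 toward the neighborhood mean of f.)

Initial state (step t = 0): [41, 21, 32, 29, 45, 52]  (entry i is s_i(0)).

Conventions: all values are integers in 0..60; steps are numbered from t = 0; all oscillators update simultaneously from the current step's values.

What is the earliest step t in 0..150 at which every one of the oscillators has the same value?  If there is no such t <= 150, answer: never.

Answer: 5
Key observation: Synchronization is absorbing here: once all oscillators are equal they stay equal, and step 5 is the first all-equal step.

Derivation:
t=0: [41, 21, 32, 29, 45, 52]  (not all equal)
t=1: [15, 27, 15, 14, 15, 16]  (not all equal)
t=2: [38, 26, 38, 37, 38, 38]  (not all equal)
t=3: [8, 6, 8, 8, 8, 8]  (not all equal)
t=4: [29, 28, 29, 29, 29, 29]  (not all equal)
t=5: [6, 6, 6, 6, 6, 6]  (all equal)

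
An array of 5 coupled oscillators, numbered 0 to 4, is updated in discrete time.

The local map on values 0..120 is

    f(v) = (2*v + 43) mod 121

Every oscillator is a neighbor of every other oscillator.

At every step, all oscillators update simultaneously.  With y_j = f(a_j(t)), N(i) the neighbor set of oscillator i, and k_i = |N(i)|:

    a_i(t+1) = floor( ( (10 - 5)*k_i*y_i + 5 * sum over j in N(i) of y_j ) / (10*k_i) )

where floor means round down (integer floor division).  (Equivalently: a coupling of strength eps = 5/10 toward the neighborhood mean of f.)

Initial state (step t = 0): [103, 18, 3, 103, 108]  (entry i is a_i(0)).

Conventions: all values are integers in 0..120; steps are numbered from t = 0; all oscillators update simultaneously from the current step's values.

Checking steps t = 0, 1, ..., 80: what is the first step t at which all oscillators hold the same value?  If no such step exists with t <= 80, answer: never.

Answer: 22
Key observation: Synchronization is absorbing here: once all oscillators are equal they stay equal, and step 22 is the first all-equal step.

Derivation:
t=0: [103, 18, 3, 103, 108]  (not all equal)
t=1: [22, 49, 38, 22, 26]  (not all equal)
t=2: [83, 58, 95, 83, 86]  (not all equal)
t=3: [85, 66, 94, 85, 87]  (not all equal)
t=4: [90, 75, 96, 90, 91]  (not all equal)
t=5: [100, 88, 104, 100, 100]  (not all equal)
t=6: [14, 50, 17, 14, 14]  (not all equal)
t=7: [65, 47, 67, 65, 65]  (not all equal)
t=8: [48, 34, 49, 48, 48]  (not all equal)
t=9: [29, 64, 30, 29, 29]  (not all equal)
t=10: [94, 75, 95, 94, 94]  (not all equal)
t=11: [105, 91, 106, 105, 105]  (not all equal)
t=12: [22, 57, 23, 22, 22]  (not all equal)
t=13: [80, 61, 81, 80, 80]  (not all equal)
t=14: [77, 63, 78, 77, 77]  (not all equal)
t=15: [72, 62, 73, 72, 72]  (not all equal)
t=16: [63, 56, 64, 63, 63]  (not all equal)
t=17: [46, 41, 47, 46, 46]  (not all equal)
t=18: [13, 9, 13, 13, 13]  (not all equal)
t=19: [68, 65, 68, 68, 68]  (not all equal)
t=20: [57, 55, 57, 57, 57]  (not all equal)
t=21: [35, 34, 35, 35, 35]  (not all equal)
t=22: [112, 112, 112, 112, 112]  (all equal)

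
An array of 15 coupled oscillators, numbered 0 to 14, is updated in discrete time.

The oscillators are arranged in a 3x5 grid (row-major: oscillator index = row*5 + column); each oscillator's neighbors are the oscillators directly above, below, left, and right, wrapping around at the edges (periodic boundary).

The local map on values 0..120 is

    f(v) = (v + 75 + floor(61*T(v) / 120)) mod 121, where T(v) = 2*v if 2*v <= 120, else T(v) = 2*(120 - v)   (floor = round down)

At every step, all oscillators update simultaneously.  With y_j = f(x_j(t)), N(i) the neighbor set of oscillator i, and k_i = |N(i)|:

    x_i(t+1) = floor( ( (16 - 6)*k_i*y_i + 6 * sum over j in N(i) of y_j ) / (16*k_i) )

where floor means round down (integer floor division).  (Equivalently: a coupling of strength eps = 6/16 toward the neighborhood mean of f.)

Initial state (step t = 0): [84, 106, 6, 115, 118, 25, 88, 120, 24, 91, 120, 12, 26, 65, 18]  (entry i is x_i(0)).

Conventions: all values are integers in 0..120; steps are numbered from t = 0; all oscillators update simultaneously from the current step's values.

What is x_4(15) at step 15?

Answer: x_4(15) = 74

Derivation:
t=0: [84, 106, 6, 115, 118, 25, 88, 120, 24, 91, 120, 12, 26, 65, 18]
t=1: [67, 77, 75, 68, 77, 30, 69, 62, 29, 64, 73, 83, 35, 64, 97]
t=2: [68, 74, 69, 68, 74, 36, 68, 63, 35, 62, 68, 69, 42, 63, 74]
t=3: [69, 74, 70, 69, 74, 44, 69, 65, 42, 64, 69, 70, 51, 65, 74]
t=4: [71, 74, 72, 70, 74, 54, 71, 68, 51, 67, 71, 72, 62, 68, 74]
t=5: [72, 74, 74, 72, 74, 66, 72, 72, 62, 71, 72, 74, 74, 72, 74]
t=6: [74, 74, 74, 74, 74, 74, 74, 74, 74, 74, 74, 74, 74, 74, 74]
t=7: [74, 74, 74, 74, 74, 74, 74, 74, 74, 74, 74, 74, 74, 74, 74]
t=8: [74, 74, 74, 74, 74, 74, 74, 74, 74, 74, 74, 74, 74, 74, 74]
t=9: [74, 74, 74, 74, 74, 74, 74, 74, 74, 74, 74, 74, 74, 74, 74]
t=10: [74, 74, 74, 74, 74, 74, 74, 74, 74, 74, 74, 74, 74, 74, 74]
t=11: [74, 74, 74, 74, 74, 74, 74, 74, 74, 74, 74, 74, 74, 74, 74]
t=12: [74, 74, 74, 74, 74, 74, 74, 74, 74, 74, 74, 74, 74, 74, 74]
t=13: [74, 74, 74, 74, 74, 74, 74, 74, 74, 74, 74, 74, 74, 74, 74]
t=14: [74, 74, 74, 74, 74, 74, 74, 74, 74, 74, 74, 74, 74, 74, 74]
t=15: [74, 74, 74, 74, 74, 74, 74, 74, 74, 74, 74, 74, 74, 74, 74]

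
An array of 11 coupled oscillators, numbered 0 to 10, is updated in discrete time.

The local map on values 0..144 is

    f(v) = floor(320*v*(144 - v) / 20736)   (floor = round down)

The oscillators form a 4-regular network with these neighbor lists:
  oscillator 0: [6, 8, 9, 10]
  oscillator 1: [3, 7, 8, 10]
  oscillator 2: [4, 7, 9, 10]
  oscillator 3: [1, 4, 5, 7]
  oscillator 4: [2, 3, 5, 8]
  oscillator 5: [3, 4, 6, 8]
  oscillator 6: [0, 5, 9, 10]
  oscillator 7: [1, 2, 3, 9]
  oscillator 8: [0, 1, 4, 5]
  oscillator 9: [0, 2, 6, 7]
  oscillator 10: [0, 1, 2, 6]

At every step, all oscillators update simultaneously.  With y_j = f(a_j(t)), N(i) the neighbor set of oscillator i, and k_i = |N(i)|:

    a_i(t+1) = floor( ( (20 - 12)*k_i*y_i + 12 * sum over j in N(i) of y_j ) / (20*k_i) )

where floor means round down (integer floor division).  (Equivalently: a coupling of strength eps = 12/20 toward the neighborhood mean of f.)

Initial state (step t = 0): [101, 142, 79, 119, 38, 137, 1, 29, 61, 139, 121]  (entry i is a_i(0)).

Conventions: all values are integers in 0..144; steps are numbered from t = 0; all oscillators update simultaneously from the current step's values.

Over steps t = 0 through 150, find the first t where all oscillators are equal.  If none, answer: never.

Answer: 4
Key observation: Synchronization is absorbing here: once all oscillators are equal they stay equal, and step 4 is the first all-equal step.

Derivation:
t=0: [101, 142, 79, 119, 38, 137, 1, 29, 61, 139, 121]  (not all equal)
t=1: [46, 34, 56, 37, 57, 33, 20, 41, 53, 33, 39]  (not all equal)
t=2: [62, 62, 69, 62, 70, 59, 51, 63, 68, 59, 61]  (not all equal)
t=3: [77, 78, 78, 78, 78, 77, 75, 78, 78, 77, 77]  (not all equal)
t=4: [79, 79, 79, 79, 79, 79, 79, 79, 79, 79, 79]  (all equal)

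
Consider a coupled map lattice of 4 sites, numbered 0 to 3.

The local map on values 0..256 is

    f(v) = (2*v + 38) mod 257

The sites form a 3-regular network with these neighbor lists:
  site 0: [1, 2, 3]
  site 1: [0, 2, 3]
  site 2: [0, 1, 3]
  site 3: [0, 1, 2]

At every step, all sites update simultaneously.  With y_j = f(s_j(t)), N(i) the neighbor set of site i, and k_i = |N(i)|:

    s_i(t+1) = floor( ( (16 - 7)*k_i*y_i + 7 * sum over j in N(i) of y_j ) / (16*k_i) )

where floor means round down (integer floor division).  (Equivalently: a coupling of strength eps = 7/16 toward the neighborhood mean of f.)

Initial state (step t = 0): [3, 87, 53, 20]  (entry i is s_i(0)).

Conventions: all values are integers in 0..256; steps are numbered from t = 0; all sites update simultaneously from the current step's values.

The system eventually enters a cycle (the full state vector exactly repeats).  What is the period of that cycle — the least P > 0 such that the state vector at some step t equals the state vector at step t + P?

Answer: 16
Key observation: The state at step 30, [223, 221, 219, 223], reappears at step 46 — and no state repeats earlier — so the cycle the system enters has period 16.

Derivation:
t=0: [3, 87, 53, 20]
t=1: [88, 158, 129, 102]
t=2: [175, 126, 102, 187]
t=3: [136, 95, 182, 146]
t=4: [94, 167, 133, 103]
t=5: [186, 140, 111, 193]
t=6: [119, 81, 57, 125]
t=7: [66, 141, 121, 71]
t=8: [134, 89, 73, 138]
t=9: [94, 163, 150, 97]
t=10: [188, 138, 127, 190]
t=11: [125, 83, 74, 126]
t=12: [79, 151, 143, 79]
t=13: [160, 113, 106, 160]
t=14: [109, 69, 171, 109]
t=15: [224, 191, 169, 224]
t=16: [203, 175, 157, 203]
t=17: [165, 142, 127, 165]
t=18: [93, 74, 61, 93]
t=19: [209, 193, 182, 209]
t=20: [186, 173, 163, 186]
t=21: [142, 131, 123, 142]
t=22: [56, 47, 40, 56]
t=23: [142, 135, 129, 142]
t=24: [59, 53, 48, 59]
t=25: [151, 146, 141, 151]
t=26: [78, 74, 70, 78]
t=27: [190, 187, 183, 190]
t=28: [158, 155, 152, 158]
t=29: [94, 91, 89, 94]
t=30: [223, 221, 219, 223]
t=31: [225, 223, 221, 225]
t=32: [229, 227, 225, 229]
t=33: [237, 235, 233, 237]
t=34: [253, 251, 249, 253]
t=35: [28, 26, 24, 28]
t=36: [92, 90, 88, 92]
t=37: [220, 218, 216, 220]
t=38: [219, 217, 215, 219]
t=39: [217, 215, 213, 217]
t=40: [213, 211, 209, 213]
t=41: [205, 203, 201, 205]
t=42: [189, 187, 185, 189]
t=43: [157, 155, 153, 157]
t=44: [93, 91, 89, 93]
t=45: [222, 220, 218, 222]
t=46: [223, 221, 219, 223]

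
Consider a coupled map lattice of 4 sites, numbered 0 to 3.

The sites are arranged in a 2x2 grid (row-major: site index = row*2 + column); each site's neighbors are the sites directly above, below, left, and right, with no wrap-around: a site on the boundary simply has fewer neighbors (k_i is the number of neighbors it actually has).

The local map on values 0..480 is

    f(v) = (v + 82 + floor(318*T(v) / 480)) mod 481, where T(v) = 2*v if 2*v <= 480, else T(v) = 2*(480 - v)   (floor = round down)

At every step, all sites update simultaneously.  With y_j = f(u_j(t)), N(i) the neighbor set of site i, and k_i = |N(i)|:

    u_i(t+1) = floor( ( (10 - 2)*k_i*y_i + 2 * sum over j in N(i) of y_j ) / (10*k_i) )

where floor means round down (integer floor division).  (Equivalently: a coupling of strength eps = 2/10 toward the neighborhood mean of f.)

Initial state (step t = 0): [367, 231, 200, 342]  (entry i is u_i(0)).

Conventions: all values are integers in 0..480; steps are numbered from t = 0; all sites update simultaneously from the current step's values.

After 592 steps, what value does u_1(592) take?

Simulating step by step:
t=0: [367, 231, 200, 342]
t=1: [114, 134, 77, 120]
t=2: [343, 385, 279, 354]
t=3: [125, 113, 141, 122]
t=4: [372, 348, 400, 367]
t=5: [115, 121, 108, 116]
t=6: [348, 360, 336, 350]
t=7: [123, 120, 126, 123]
t=8: [367, 362, 372, 367]
t=9: [117, 118, 116, 117]
t=10: [353, 355, 351, 353]
t=11: [121, 121, 122, 121]
t=12: [363, 363, 364, 363]
t=13: [118, 119, 118, 118]
t=14: [356, 357, 356, 356]
t=15: [120, 120, 121, 120]
t=16: [361, 361, 362, 361]
t=17: [119, 119, 119, 119]
t=18: [358, 358, 358, 358]
t=19: [120, 120, 120, 120]
t=20: [361, 361, 361, 361]
t=21: [119, 119, 119, 119]

Answer: u_1(592) = 361
Key observation: The state at step 17, [119, 119, 119, 119], reappears at step 21: the system is in a cycle of period 4 from step 17 on.  Therefore the state at step 592 equals the state at step 17 + ((592 - 17) mod 4) = 20, which is [361, 361, 361, 361].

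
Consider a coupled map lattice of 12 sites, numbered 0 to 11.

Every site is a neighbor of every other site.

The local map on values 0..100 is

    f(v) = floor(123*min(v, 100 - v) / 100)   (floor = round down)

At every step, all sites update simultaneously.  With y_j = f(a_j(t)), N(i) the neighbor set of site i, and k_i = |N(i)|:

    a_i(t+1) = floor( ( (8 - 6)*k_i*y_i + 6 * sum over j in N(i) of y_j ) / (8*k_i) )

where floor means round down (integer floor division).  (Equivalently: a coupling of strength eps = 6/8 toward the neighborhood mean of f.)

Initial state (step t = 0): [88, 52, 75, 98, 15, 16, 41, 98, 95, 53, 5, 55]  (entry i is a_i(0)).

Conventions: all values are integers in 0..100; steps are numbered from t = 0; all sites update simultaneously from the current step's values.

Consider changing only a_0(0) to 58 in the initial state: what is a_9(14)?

Simulating step by step:
t=0: [58, 52, 75, 98, 15, 16, 41, 98, 95, 53, 5, 55]
t=1: [33, 34, 29, 24, 27, 27, 33, 24, 25, 34, 25, 34]
t=2: [36, 36, 35, 34, 34, 34, 36, 34, 34, 36, 34, 36]
t=3: [42, 42, 42, 42, 42, 42, 42, 42, 42, 42, 42, 42]
t=4: [51, 51, 51, 51, 51, 51, 51, 51, 51, 51, 51, 51]
t=5: [60, 60, 60, 60, 60, 60, 60, 60, 60, 60, 60, 60]
t=6: [49, 49, 49, 49, 49, 49, 49, 49, 49, 49, 49, 49]
t=7: [60, 60, 60, 60, 60, 60, 60, 60, 60, 60, 60, 60]
t=8: [49, 49, 49, 49, 49, 49, 49, 49, 49, 49, 49, 49]
t=9: [60, 60, 60, 60, 60, 60, 60, 60, 60, 60, 60, 60]
t=10: [49, 49, 49, 49, 49, 49, 49, 49, 49, 49, 49, 49]
t=11: [60, 60, 60, 60, 60, 60, 60, 60, 60, 60, 60, 60]
t=12: [49, 49, 49, 49, 49, 49, 49, 49, 49, 49, 49, 49]
t=13: [60, 60, 60, 60, 60, 60, 60, 60, 60, 60, 60, 60]
t=14: [49, 49, 49, 49, 49, 49, 49, 49, 49, 49, 49, 49]

Answer: a_9(14) = 49
Key observation: This trace re-runs the system from the modified initial state.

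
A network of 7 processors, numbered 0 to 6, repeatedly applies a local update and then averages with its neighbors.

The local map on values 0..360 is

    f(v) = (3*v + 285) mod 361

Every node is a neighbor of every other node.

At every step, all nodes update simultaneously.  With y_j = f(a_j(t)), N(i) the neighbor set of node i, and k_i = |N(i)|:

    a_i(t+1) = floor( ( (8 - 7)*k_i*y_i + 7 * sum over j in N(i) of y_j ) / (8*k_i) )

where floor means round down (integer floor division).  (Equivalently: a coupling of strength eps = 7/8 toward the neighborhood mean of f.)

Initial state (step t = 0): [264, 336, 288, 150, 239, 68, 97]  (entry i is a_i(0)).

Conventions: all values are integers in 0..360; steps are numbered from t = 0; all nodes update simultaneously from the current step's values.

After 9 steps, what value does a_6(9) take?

Answer: a_6(9) = 341

Derivation:
t=0: [264, 336, 288, 150, 239, 68, 97]
t=1: [177, 180, 183, 184, 178, 182, 180]
t=2: [104, 104, 104, 104, 104, 104, 104]
t=3: [236, 236, 236, 236, 236, 236, 236]
t=4: [271, 271, 271, 271, 271, 271, 271]
t=5: [15, 15, 15, 15, 15, 15, 15]
t=6: [330, 330, 330, 330, 330, 330, 330]
t=7: [192, 192, 192, 192, 192, 192, 192]
t=8: [139, 139, 139, 139, 139, 139, 139]
t=9: [341, 341, 341, 341, 341, 341, 341]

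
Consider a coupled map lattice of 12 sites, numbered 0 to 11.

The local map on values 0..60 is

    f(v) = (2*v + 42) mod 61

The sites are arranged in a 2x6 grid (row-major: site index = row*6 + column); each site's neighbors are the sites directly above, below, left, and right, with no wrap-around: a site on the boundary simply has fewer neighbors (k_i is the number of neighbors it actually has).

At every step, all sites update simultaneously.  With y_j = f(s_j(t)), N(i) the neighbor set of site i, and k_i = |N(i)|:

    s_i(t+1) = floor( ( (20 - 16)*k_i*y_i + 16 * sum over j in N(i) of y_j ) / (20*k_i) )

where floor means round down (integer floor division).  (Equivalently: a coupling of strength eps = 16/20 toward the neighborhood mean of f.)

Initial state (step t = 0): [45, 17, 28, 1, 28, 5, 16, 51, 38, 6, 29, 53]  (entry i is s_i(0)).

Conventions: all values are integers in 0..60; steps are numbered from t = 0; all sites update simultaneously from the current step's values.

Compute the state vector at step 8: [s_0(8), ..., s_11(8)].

Simulating step by step:
t=0: [45, 17, 28, 1, 28, 5, 16, 51, 38, 6, 29, 53]
t=1: [13, 21, 38, 42, 43, 35, 15, 27, 41, 48, 39, 41]
t=2: [15, 31, 19, 21, 31, 13, 19, 16, 29, 20, 18, 44]
t=3: [27, 20, 31, 26, 21, 21, 13, 29, 21, 25, 22, 11]
t=4: [18, 35, 29, 32, 26, 15, 31, 21, 34, 27, 20, 19]
t=5: [41, 31, 46, 37, 27, 23, 24, 42, 35, 37, 27, 16]
t=6: [29, 13, 42, 38, 38, 24, 8, 33, 29, 48, 34, 27]
t=7: [33, 25, 28, 31, 47, 42, 46, 37, 25, 41, 38, 38]
t=8: [26, 43, 35, 22, 30, 29, 43, 30, 31, 35, 30, 35]

Answer: [26, 43, 35, 22, 30, 29, 43, 30, 31, 35, 30, 35]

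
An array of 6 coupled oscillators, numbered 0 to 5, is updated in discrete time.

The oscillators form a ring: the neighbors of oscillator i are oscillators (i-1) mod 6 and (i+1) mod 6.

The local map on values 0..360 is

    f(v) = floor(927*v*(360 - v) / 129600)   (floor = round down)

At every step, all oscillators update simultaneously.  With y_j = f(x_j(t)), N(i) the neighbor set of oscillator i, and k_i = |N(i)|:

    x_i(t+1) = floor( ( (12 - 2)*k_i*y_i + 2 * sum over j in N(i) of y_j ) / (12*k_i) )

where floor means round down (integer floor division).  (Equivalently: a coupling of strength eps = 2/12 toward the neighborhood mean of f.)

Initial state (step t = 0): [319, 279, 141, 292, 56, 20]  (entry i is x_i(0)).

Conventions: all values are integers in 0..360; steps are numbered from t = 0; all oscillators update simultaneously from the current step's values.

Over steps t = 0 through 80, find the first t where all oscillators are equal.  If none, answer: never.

Simulating step by step:
t=0: [319, 279, 141, 292, 56, 20]  (not all equal)
t=1: [94, 160, 208, 146, 116, 57]  (not all equal)
t=2: [177, 223, 225, 221, 197, 134]  (not all equal)
t=3: [228, 219, 217, 219, 227, 218]  (not all equal)
t=4: [215, 219, 220, 219, 215, 220]  (not all equal)
t=5: [221, 220, 220, 220, 221, 220]  (not all equal)
t=6: [219, 219, 220, 219, 219, 219]  (not all equal)
t=7: [220, 220, 220, 220, 220, 220]  (all equal)

Answer: 7
Key observation: Synchronization is absorbing here: once all oscillators are equal they stay equal, and step 7 is the first all-equal step.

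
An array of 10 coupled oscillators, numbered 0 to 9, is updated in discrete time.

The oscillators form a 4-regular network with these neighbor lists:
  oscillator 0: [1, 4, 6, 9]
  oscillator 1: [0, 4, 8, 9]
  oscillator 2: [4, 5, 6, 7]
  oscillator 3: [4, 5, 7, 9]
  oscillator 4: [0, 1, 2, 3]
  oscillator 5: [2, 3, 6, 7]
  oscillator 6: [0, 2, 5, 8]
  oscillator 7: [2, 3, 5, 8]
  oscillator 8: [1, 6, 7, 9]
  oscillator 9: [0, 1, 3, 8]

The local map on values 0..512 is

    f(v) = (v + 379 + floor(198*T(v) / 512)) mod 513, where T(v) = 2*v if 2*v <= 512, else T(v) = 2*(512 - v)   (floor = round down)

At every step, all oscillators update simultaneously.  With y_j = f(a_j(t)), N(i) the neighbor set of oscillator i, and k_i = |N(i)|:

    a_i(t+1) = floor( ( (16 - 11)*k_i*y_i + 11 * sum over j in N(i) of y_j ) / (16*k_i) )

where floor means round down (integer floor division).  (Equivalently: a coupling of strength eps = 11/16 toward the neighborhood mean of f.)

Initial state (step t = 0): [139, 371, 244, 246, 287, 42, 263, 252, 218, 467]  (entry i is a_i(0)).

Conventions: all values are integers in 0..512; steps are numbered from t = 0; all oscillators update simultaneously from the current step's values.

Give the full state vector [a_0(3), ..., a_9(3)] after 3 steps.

Answer: [335, 335, 337, 337, 336, 337, 336, 337, 336, 335]

Derivation:
t=0: [139, 371, 244, 246, 287, 42, 263, 252, 218, 467]
t=1: [268, 289, 335, 345, 284, 353, 291, 321, 310, 288]
t=2: [325, 326, 333, 334, 329, 336, 331, 336, 329, 329]
t=3: [335, 335, 337, 337, 336, 337, 336, 337, 336, 335]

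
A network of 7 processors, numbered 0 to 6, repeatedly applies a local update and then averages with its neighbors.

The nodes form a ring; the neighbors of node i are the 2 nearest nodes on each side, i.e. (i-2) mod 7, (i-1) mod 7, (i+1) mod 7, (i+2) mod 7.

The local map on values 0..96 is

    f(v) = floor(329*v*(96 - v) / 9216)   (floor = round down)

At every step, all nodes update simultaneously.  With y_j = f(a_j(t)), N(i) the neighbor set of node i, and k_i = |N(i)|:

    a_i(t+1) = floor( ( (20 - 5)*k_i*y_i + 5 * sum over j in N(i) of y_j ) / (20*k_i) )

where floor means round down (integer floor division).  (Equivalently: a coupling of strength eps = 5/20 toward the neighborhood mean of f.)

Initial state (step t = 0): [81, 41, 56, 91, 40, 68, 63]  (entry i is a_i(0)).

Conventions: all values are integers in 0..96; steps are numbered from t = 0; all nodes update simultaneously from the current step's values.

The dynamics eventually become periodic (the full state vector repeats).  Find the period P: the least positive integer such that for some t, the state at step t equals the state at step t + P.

Simulating step by step:
t=0: [81, 41, 56, 91, 40, 68, 63]
t=1: [51, 73, 72, 31, 74, 63, 72]
t=2: [76, 61, 62, 69, 60, 72, 62]
t=3: [58, 73, 73, 67, 75, 62, 73]
t=4: [74, 60, 60, 67, 58, 72, 61]
t=5: [61, 75, 75, 70, 76, 63, 74]
t=6: [72, 57, 57, 63, 56, 71, 59]
t=7: [64, 77, 77, 74, 77, 65, 75]
t=8: [69, 53, 53, 57, 53, 68, 57]
t=9: [68, 79, 79, 78, 79, 69, 77]
t=10: [63, 48, 48, 50, 48, 63, 53]
t=11: [75, 81, 81, 81, 81, 75, 80]
t=12: [53, 43, 43, 43, 43, 53, 46]
t=13: [81, 81, 81, 81, 81, 81, 81]
t=14: [43, 43, 43, 43, 43, 43, 43]
t=15: [81, 81, 81, 81, 81, 81, 81]

Answer: 2
Key observation: The state at step 13, [81, 81, 81, 81, 81, 81, 81], reappears at step 15 — and no state repeats earlier — so the cycle the system enters has period 2.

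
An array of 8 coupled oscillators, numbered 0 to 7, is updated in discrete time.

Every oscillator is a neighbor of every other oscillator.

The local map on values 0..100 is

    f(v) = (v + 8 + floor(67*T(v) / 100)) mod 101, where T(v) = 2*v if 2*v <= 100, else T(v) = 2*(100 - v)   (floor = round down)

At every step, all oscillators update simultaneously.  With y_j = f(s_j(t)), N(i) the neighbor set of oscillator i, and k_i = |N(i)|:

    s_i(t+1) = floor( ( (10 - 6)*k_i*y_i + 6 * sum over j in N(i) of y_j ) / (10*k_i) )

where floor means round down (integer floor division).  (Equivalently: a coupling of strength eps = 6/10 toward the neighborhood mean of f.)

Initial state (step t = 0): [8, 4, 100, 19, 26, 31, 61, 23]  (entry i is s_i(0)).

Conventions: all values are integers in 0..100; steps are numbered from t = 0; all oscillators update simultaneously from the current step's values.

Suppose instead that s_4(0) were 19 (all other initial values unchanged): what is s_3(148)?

Simulating step by step:
t=0: [8, 4, 100, 19, 19, 31, 61, 23]
t=1: [35, 32, 29, 43, 43, 52, 33, 46]
t=2: [60, 58, 56, 34, 34, 39, 59, 37]
t=3: [44, 45, 45, 65, 65, 69, 44, 68]
t=4: [12, 13, 13, 15, 15, 14, 12, 14]
t=5: [38, 38, 38, 40, 40, 39, 38, 39]
t=6: [80, 80, 80, 49, 49, 81, 80, 81]
t=7: [14, 14, 14, 16, 16, 14, 14, 14]
t=8: [40, 40, 40, 42, 42, 40, 40, 40]
t=9: [0, 0, 0, 2, 2, 0, 0, 0]
t=10: [8, 8, 8, 9, 9, 8, 8, 8]
t=11: [26, 26, 26, 27, 27, 26, 26, 26]
t=12: [68, 68, 68, 69, 69, 68, 68, 68]
t=13: [17, 17, 17, 17, 17, 17, 17, 17]
t=14: [47, 47, 47, 47, 47, 47, 47, 47]
t=15: [16, 16, 16, 16, 16, 16, 16, 16]
t=16: [45, 45, 45, 45, 45, 45, 45, 45]
t=17: [12, 12, 12, 12, 12, 12, 12, 12]
t=18: [36, 36, 36, 36, 36, 36, 36, 36]
t=19: [92, 92, 92, 92, 92, 92, 92, 92]
t=20: [9, 9, 9, 9, 9, 9, 9, 9]
t=21: [29, 29, 29, 29, 29, 29, 29, 29]
t=22: [75, 75, 75, 75, 75, 75, 75, 75]
t=23: [15, 15, 15, 15, 15, 15, 15, 15]
t=24: [43, 43, 43, 43, 43, 43, 43, 43]
t=25: [7, 7, 7, 7, 7, 7, 7, 7]
t=26: [24, 24, 24, 24, 24, 24, 24, 24]
t=27: [64, 64, 64, 64, 64, 64, 64, 64]
t=28: [19, 19, 19, 19, 19, 19, 19, 19]
t=29: [52, 52, 52, 52, 52, 52, 52, 52]
t=30: [23, 23, 23, 23, 23, 23, 23, 23]
t=31: [61, 61, 61, 61, 61, 61, 61, 61]
t=32: [20, 20, 20, 20, 20, 20, 20, 20]
t=33: [54, 54, 54, 54, 54, 54, 54, 54]
t=34: [22, 22, 22, 22, 22, 22, 22, 22]
t=35: [59, 59, 59, 59, 59, 59, 59, 59]
t=36: [20, 20, 20, 20, 20, 20, 20, 20]

Answer: s_3(148) = 20
Key observation: The state at step 32, [20, 20, 20, 20, 20, 20, 20, 20], reappears at step 36: the system is in a cycle of period 4 from step 32 on.  Therefore the state at step 148 equals the state at step 32 + ((148 - 32) mod 4) = 32, which is [20, 20, 20, 20, 20, 20, 20, 20].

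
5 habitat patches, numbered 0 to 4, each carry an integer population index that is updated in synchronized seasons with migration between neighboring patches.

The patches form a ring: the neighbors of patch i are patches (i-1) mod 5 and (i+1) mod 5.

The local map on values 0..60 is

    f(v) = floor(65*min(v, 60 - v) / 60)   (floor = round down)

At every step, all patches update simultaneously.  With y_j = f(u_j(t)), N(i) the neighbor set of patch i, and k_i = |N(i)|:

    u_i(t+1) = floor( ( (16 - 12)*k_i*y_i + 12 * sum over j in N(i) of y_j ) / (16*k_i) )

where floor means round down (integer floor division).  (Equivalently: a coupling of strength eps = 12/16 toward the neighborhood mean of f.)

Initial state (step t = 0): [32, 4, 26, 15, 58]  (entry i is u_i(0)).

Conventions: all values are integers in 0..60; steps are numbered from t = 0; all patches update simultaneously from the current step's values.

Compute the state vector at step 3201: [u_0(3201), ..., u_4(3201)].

Answer: [30, 30, 30, 30, 30]
Key observation: The state at step 15, [30, 30, 30, 30, 30], reappears at step 17: the system is in a cycle of period 2 from step 15 on.  Therefore the state at step 3201 equals the state at step 15 + ((3201 - 15) mod 2) = 15, which is [30, 30, 30, 30, 30].

Derivation:
t=0: [32, 4, 26, 15, 58]
t=1: [9, 22, 14, 15, 17]
t=2: [17, 14, 18, 16, 13]
t=3: [15, 17, 16, 16, 16]
t=4: [17, 16, 17, 17, 16]
t=5: [17, 17, 17, 17, 17]
t=6: [18, 18, 18, 18, 18]
t=7: [19, 19, 19, 19, 19]
t=8: [20, 20, 20, 20, 20]
t=9: [21, 21, 21, 21, 21]
t=10: [22, 22, 22, 22, 22]
t=11: [23, 23, 23, 23, 23]
t=12: [24, 24, 24, 24, 24]
t=13: [26, 26, 26, 26, 26]
t=14: [28, 28, 28, 28, 28]
t=15: [30, 30, 30, 30, 30]
t=16: [32, 32, 32, 32, 32]
t=17: [30, 30, 30, 30, 30]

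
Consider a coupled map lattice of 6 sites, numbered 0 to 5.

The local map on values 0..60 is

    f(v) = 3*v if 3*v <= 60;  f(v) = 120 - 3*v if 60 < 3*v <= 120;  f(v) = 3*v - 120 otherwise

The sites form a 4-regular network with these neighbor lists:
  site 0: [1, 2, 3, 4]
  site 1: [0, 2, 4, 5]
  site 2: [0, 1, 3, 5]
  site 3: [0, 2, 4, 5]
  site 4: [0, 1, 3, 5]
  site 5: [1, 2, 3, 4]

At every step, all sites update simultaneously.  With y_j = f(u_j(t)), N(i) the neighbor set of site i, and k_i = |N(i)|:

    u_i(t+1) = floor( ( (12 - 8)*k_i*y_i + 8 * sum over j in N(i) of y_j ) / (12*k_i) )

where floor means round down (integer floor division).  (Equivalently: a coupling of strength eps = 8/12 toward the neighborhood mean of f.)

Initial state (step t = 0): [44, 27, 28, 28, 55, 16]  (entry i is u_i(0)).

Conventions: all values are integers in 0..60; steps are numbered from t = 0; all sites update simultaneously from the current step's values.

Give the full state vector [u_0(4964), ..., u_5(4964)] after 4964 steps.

Simulating step by step:
t=0: [44, 27, 28, 28, 55, 16]
t=1: [30, 36, 34, 35, 37, 42]
t=2: [19, 14, 16, 15, 13, 11]
t=3: [48, 43, 45, 44, 42, 40]
t=4: [15, 10, 12, 11, 9, 7]
t=5: [36, 31, 33, 32, 30, 28]
t=6: [21, 25, 23, 24, 26, 29]
t=7: [50, 45, 47, 46, 44, 42]
t=8: [21, 16, 18, 17, 15, 13]
t=9: [52, 48, 50, 49, 47, 46]
t=10: [29, 25, 27, 26, 24, 23]
t=11: [40, 43, 41, 42, 44, 46]
t=12: [5, 8, 6, 7, 9, 11]
t=13: [20, 23, 21, 22, 24, 26]
t=14: [55, 51, 53, 52, 50, 49]
t=15: [38, 34, 36, 35, 33, 32]
t=16: [13, 16, 14, 15, 17, 19]
t=17: [44, 47, 45, 46, 48, 50]
t=18: [17, 20, 18, 19, 21, 23]
t=19: [55, 55, 54, 54, 55, 55]
t=20: [44, 44, 43, 43, 44, 44]
t=21: [11, 11, 10, 10, 11, 11]
t=22: [32, 32, 31, 31, 32, 32]
t=23: [25, 24, 25, 25, 24, 25]
t=24: [46, 46, 45, 45, 46, 46]
t=25: [17, 17, 16, 16, 17, 17]
t=26: [50, 50, 49, 49, 50, 50]
t=27: [29, 29, 28, 28, 29, 29]
t=28: [34, 33, 34, 34, 33, 34]
t=29: [19, 19, 18, 18, 19, 19]
t=30: [56, 56, 55, 55, 56, 56]
t=31: [47, 47, 46, 46, 47, 47]
t=32: [20, 20, 19, 19, 20, 20]
t=33: [59, 59, 58, 58, 59, 59]
t=34: [56, 56, 55, 55, 56, 56]

Answer: [20, 20, 19, 19, 20, 20]
Key observation: The state at step 30, [56, 56, 55, 55, 56, 56], reappears at step 34: the system is in a cycle of period 4 from step 30 on.  Therefore the state at step 4964 equals the state at step 30 + ((4964 - 30) mod 4) = 32, which is [20, 20, 19, 19, 20, 20].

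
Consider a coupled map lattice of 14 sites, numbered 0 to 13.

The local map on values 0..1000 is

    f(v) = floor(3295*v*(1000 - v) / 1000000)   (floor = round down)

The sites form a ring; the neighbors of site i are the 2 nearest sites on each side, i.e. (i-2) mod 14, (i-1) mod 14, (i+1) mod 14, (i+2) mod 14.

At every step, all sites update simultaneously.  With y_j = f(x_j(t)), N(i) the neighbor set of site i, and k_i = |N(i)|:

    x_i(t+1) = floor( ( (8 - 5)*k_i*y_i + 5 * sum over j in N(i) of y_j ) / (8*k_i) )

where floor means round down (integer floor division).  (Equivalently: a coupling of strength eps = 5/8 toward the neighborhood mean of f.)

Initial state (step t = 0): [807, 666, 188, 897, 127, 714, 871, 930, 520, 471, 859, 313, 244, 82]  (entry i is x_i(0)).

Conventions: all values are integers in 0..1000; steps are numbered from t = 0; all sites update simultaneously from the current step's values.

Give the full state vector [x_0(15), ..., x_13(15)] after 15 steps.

Answer: [482, 482, 482, 482, 482, 482, 482, 482, 482, 482, 482, 482, 482, 482]

Derivation:
t=0: [807, 666, 188, 897, 127, 714, 871, 930, 520, 471, 859, 313, 244, 82]
t=1: [518, 519, 487, 469, 425, 447, 462, 499, 589, 642, 611, 589, 519, 493]
t=2: [822, 822, 819, 817, 813, 815, 812, 806, 795, 783, 789, 796, 812, 818]
t=3: [487, 485, 488, 491, 496, 500, 508, 520, 533, 543, 538, 528, 509, 496]
t=4: [823, 823, 823, 823, 823, 822, 822, 821, 820, 819, 819, 820, 821, 822]
t=5: [480, 479, 479, 479, 479, 481, 482, 484, 485, 486, 486, 485, 483, 482]
t=6: [822, 822, 822, 822, 822, 822, 822, 822, 822, 822, 822, 822, 822, 822]
t=7: [482, 482, 482, 482, 482, 482, 482, 482, 482, 482, 482, 482, 482, 482]
t=8: [822, 822, 822, 822, 822, 822, 822, 822, 822, 822, 822, 822, 822, 822]
t=9: [482, 482, 482, 482, 482, 482, 482, 482, 482, 482, 482, 482, 482, 482]
t=10: [822, 822, 822, 822, 822, 822, 822, 822, 822, 822, 822, 822, 822, 822]
t=11: [482, 482, 482, 482, 482, 482, 482, 482, 482, 482, 482, 482, 482, 482]
t=12: [822, 822, 822, 822, 822, 822, 822, 822, 822, 822, 822, 822, 822, 822]
t=13: [482, 482, 482, 482, 482, 482, 482, 482, 482, 482, 482, 482, 482, 482]
t=14: [822, 822, 822, 822, 822, 822, 822, 822, 822, 822, 822, 822, 822, 822]
t=15: [482, 482, 482, 482, 482, 482, 482, 482, 482, 482, 482, 482, 482, 482]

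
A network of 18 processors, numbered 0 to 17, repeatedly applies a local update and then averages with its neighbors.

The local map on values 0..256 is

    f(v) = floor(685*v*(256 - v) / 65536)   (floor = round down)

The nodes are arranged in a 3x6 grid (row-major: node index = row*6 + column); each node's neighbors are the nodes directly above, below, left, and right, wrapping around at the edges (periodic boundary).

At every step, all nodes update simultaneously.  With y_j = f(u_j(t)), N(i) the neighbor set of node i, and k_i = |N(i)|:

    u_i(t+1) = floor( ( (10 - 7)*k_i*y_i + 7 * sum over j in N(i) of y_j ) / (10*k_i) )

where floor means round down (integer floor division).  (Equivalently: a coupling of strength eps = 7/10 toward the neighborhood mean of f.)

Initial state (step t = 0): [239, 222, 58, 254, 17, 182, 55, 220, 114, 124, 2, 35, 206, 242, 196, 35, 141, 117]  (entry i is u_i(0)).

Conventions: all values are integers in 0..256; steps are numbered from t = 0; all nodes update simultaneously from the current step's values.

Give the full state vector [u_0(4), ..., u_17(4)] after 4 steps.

Simulating step by step:
t=0: [239, 222, 58, 254, 17, 182, 55, 220, 114, 124, 2, 35, 206, 242, 196, 35, 141, 117]
t=1: [89, 72, 101, 73, 68, 100, 88, 94, 137, 96, 82, 99, 95, 78, 107, 105, 102, 137]
t=2: [153, 150, 156, 150, 147, 157, 157, 153, 164, 157, 153, 159, 156, 152, 162, 159, 157, 164]
t=3: [163, 164, 162, 164, 164, 162, 162, 162, 160, 162, 163, 161, 162, 163, 160, 161, 162, 160]
t=4: [158, 158, 158, 158, 157, 158, 158, 158, 159, 158, 158, 159, 158, 158, 159, 158, 158, 159]

Answer: [158, 158, 158, 158, 157, 158, 158, 158, 159, 158, 158, 159, 158, 158, 159, 158, 158, 159]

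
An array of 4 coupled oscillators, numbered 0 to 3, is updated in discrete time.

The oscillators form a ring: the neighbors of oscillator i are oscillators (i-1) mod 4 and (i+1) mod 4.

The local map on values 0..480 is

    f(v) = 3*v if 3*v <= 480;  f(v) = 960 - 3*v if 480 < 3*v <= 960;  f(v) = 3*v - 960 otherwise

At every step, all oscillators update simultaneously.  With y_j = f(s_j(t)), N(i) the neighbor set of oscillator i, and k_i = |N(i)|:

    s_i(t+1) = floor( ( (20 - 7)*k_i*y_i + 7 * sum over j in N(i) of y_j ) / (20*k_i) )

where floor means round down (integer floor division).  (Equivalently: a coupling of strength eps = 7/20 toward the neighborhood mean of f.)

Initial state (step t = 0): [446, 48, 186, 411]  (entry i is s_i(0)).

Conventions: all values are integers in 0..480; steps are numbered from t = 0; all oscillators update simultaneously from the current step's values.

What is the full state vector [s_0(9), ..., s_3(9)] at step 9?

Simulating step by step:
t=0: [446, 48, 186, 411]
t=1: [318, 230, 334, 313]
t=2: [54, 183, 78, 22]
t=3: [188, 336, 235, 112]
t=4: [324, 145, 232, 332]
t=5: [90, 331, 254, 71]
t=6: [218, 103, 171, 220]
t=7: [305, 332, 397, 326]
t=8: [38, 71, 159, 60]
t=9: [142, 241, 378, 220]

Answer: [142, 241, 378, 220]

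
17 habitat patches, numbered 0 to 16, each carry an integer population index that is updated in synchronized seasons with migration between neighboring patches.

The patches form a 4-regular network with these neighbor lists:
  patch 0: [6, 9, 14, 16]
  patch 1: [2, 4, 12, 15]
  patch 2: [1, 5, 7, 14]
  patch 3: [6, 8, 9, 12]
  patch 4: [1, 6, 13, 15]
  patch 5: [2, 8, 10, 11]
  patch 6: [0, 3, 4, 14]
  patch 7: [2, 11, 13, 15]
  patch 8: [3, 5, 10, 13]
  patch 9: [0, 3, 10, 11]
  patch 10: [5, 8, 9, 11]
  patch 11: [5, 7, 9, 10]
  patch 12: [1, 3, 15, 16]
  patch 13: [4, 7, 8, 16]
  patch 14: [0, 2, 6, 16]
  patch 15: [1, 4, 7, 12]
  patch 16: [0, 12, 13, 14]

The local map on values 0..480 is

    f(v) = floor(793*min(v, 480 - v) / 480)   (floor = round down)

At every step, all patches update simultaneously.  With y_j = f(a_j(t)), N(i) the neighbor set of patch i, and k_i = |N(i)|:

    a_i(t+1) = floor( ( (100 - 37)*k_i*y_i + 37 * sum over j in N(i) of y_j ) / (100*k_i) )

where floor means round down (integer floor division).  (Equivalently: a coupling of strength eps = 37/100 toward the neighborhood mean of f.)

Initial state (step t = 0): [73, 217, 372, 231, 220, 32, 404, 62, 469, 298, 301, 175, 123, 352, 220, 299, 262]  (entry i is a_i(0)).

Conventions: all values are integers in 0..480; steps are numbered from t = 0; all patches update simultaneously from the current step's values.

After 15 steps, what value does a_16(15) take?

Answer: a_16(15) = 236

Derivation:
t=0: [73, 217, 372, 231, 220, 32, 404, 62, 469, 298, 301, 175, 123, 352, 220, 299, 262]
t=1: [181, 322, 193, 299, 320, 104, 192, 154, 98, 289, 246, 251, 257, 210, 301, 283, 309]
t=2: [300, 282, 291, 295, 281, 222, 306, 286, 212, 324, 337, 342, 339, 306, 298, 310, 298]
t=3: [292, 312, 318, 296, 315, 334, 294, 303, 330, 260, 259, 252, 258, 300, 299, 288, 292]
t=4: [313, 287, 270, 309, 282, 267, 302, 300, 267, 353, 343, 353, 342, 290, 298, 311, 312]
t=5: [273, 309, 335, 277, 317, 325, 294, 293, 329, 223, 245, 231, 249, 313, 299, 283, 277]
t=6: [335, 289, 256, 331, 279, 277, 308, 306, 272, 365, 360, 362, 358, 280, 301, 319, 330]
t=7: [244, 306, 347, 249, 319, 313, 281, 288, 318, 200, 222, 215, 225, 319, 291, 271, 254]
t=8: [369, 291, 248, 359, 280, 284, 331, 309, 287, 345, 344, 342, 361, 279, 317, 332, 358]
t=9: [202, 303, 350, 216, 312, 310, 245, 287, 300, 217, 242, 240, 211, 313, 263, 257, 217]
t=10: [345, 295, 250, 352, 296, 296, 366, 316, 307, 362, 370, 374, 346, 288, 345, 346, 347]
t=11: [216, 296, 340, 215, 286, 285, 207, 271, 273, 195, 202, 197, 227, 299, 233, 240, 228]
t=12: [355, 313, 270, 351, 325, 316, 345, 333, 335, 329, 330, 327, 368, 316, 362, 373, 367]
t=13: [208, 262, 308, 217, 248, 270, 220, 249, 243, 241, 249, 252, 195, 255, 211, 199, 196]
t=14: [348, 348, 311, 361, 372, 350, 361, 365, 381, 383, 379, 375, 329, 370, 340, 340, 331]
t=15: [214, 224, 254, 194, 188, 207, 199, 198, 172, 170, 170, 176, 239, 185, 232, 222, 236]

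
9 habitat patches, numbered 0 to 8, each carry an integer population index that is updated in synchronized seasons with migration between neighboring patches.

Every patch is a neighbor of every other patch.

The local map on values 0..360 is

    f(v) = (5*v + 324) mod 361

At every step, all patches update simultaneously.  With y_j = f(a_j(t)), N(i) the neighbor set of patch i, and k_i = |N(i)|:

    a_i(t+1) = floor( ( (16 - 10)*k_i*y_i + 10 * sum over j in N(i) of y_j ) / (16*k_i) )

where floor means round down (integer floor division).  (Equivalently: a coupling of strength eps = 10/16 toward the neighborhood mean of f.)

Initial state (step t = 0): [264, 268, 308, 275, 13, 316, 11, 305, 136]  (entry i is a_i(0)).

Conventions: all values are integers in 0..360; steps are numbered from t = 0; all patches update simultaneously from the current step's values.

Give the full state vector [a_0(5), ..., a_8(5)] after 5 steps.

Answer: [156, 160, 120, 159, 186, 179, 168, 208, 199]

Derivation:
t=0: [264, 268, 308, 275, 13, 316, 11, 305, 136]
t=1: [153, 159, 111, 169, 102, 123, 99, 107, 177]
t=2: [77, 86, 122, 101, 109, 140, 104, 116, 113]
t=3: [229, 135, 189, 158, 170, 216, 162, 180, 176]
t=4: [104, 179, 152, 106, 124, 192, 112, 139, 133]
t=5: [156, 160, 120, 159, 186, 179, 168, 208, 199]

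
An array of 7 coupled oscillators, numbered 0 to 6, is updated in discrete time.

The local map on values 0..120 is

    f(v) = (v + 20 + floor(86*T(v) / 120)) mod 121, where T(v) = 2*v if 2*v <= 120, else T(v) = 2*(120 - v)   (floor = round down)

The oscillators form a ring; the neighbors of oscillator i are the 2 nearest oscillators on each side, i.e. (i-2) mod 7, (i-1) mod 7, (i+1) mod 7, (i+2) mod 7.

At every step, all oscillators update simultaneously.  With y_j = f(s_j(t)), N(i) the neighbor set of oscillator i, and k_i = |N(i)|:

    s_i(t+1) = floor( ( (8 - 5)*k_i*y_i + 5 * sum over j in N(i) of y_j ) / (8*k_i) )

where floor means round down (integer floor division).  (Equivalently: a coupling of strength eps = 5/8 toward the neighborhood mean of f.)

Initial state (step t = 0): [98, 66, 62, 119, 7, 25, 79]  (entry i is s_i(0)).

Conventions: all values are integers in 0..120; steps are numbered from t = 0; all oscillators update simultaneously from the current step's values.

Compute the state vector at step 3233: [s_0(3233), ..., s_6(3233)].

Answer: [32, 32, 32, 32, 32, 32, 32]
Key observation: The state at step 17, [32, 32, 32, 32, 32, 32, 32], reappears at step 21: the system is in a cycle of period 4 from step 17 on.  Therefore the state at step 3233 equals the state at step 17 + ((3233 - 17) mod 4) = 17, which is [32, 32, 32, 32, 32, 32, 32].

Derivation:
t=0: [98, 66, 62, 119, 7, 25, 79]
t=1: [42, 35, 36, 38, 41, 48, 42]
t=2: [36, 73, 92, 96, 81, 42, 37]
t=3: [68, 57, 44, 27, 39, 44, 69]
t=4: [29, 40, 45, 57, 64, 46, 46]
t=5: [56, 66, 47, 41, 26, 31, 44]
t=6: [37, 42, 48, 81, 67, 73, 42]
t=7: [50, 25, 34, 28, 29, 43, 30]
t=8: [50, 77, 81, 75, 78, 46, 65]
t=9: [26, 34, 33, 32, 33, 25, 32]
t=10: [90, 97, 97, 96, 95, 88, 93]
t=11: [30, 29, 28, 29, 29, 30, 30]
t=12: [91, 90, 89, 90, 90, 92, 92]
t=13: [31, 31, 31, 31, 31, 31, 31]
t=14: [95, 95, 95, 95, 95, 95, 95]
t=15: [29, 29, 29, 29, 29, 29, 29]
t=16: [90, 90, 90, 90, 90, 90, 90]
t=17: [32, 32, 32, 32, 32, 32, 32]
t=18: [97, 97, 97, 97, 97, 97, 97]
t=19: [28, 28, 28, 28, 28, 28, 28]
t=20: [88, 88, 88, 88, 88, 88, 88]
t=21: [32, 32, 32, 32, 32, 32, 32]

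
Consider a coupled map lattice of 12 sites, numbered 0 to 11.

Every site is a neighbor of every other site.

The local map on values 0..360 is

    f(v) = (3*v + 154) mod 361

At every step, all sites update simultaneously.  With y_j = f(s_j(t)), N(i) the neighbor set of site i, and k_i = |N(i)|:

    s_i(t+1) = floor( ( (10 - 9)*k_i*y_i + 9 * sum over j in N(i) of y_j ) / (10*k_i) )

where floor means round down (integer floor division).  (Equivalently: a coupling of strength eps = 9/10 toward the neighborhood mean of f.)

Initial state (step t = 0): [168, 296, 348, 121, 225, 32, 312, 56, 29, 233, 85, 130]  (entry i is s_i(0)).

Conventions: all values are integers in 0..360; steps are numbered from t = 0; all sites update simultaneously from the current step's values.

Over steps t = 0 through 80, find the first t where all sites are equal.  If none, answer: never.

Answer: 2
Key observation: Synchronization is absorbing here: once all sites are equal they stay equal, and step 2 is the first all-equal step.

Derivation:
t=0: [168, 296, 348, 121, 225, 32, 312, 56, 29, 233, 85, 130]  (not all equal)
t=1: [183, 183, 180, 180, 180, 182, 178, 183, 182, 180, 178, 181]  (not all equal)
t=2: [335, 335, 335, 335, 335, 335, 335, 335, 335, 335, 335, 335]  (all equal)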